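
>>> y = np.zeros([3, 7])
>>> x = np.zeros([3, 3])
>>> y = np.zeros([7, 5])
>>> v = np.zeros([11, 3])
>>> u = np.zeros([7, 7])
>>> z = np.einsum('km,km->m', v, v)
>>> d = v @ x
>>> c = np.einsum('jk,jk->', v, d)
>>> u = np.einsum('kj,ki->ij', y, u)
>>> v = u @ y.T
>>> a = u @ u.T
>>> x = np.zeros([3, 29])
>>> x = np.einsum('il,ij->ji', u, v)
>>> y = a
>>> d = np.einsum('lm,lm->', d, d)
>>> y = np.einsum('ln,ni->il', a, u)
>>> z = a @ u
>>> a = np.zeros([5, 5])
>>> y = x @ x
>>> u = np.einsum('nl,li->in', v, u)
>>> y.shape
(7, 7)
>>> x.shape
(7, 7)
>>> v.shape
(7, 7)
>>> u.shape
(5, 7)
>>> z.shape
(7, 5)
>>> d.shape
()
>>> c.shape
()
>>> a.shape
(5, 5)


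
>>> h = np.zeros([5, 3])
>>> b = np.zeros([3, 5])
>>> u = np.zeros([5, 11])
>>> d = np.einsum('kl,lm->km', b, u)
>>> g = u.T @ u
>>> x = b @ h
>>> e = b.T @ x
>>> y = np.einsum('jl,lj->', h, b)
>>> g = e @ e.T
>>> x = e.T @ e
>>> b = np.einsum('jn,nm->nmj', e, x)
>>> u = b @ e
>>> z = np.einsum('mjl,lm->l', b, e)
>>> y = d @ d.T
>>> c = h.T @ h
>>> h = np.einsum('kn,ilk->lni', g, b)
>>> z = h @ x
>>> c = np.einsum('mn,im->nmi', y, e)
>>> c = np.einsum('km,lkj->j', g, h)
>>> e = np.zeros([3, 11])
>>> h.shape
(3, 5, 3)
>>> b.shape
(3, 3, 5)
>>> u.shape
(3, 3, 3)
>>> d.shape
(3, 11)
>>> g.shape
(5, 5)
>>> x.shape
(3, 3)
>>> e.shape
(3, 11)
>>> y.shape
(3, 3)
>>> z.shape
(3, 5, 3)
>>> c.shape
(3,)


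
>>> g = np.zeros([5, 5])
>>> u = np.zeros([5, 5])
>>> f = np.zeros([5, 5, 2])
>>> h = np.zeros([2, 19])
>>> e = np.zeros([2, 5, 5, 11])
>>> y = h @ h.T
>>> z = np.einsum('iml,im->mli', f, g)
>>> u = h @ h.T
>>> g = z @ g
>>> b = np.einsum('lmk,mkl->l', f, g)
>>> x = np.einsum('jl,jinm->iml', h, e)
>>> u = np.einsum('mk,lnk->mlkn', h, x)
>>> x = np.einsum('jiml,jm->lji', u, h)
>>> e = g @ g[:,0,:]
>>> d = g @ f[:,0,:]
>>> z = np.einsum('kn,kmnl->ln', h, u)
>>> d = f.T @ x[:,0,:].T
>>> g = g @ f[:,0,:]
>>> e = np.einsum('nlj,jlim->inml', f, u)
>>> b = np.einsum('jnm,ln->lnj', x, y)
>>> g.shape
(5, 2, 2)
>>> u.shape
(2, 5, 19, 11)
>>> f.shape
(5, 5, 2)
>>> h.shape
(2, 19)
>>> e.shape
(19, 5, 11, 5)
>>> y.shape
(2, 2)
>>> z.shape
(11, 19)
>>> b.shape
(2, 2, 11)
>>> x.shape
(11, 2, 5)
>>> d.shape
(2, 5, 11)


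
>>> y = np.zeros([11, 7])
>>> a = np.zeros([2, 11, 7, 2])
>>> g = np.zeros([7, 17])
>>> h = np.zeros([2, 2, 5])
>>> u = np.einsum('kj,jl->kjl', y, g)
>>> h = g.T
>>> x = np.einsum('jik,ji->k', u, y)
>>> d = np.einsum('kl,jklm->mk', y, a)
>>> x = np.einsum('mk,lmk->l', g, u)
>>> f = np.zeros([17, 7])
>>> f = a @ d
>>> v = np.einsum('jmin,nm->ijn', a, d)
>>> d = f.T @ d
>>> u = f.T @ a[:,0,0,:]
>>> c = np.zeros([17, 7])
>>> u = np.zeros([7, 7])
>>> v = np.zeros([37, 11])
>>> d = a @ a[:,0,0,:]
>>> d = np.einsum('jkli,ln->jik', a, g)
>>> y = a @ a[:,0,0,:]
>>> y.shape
(2, 11, 7, 2)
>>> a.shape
(2, 11, 7, 2)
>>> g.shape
(7, 17)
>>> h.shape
(17, 7)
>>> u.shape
(7, 7)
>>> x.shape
(11,)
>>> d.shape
(2, 2, 11)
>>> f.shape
(2, 11, 7, 11)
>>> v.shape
(37, 11)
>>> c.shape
(17, 7)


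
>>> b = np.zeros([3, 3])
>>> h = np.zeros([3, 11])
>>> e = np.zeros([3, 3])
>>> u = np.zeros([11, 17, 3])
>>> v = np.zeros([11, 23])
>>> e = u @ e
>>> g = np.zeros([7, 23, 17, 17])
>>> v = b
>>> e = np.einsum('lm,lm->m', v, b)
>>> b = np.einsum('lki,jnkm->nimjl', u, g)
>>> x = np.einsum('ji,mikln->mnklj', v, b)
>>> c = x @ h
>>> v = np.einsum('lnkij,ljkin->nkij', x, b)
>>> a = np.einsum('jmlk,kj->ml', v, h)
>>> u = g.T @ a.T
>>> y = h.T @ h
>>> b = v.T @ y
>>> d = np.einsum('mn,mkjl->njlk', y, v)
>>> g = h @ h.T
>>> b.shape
(3, 7, 17, 11)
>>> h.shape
(3, 11)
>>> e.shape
(3,)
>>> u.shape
(17, 17, 23, 17)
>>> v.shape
(11, 17, 7, 3)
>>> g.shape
(3, 3)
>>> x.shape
(23, 11, 17, 7, 3)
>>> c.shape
(23, 11, 17, 7, 11)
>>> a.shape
(17, 7)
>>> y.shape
(11, 11)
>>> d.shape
(11, 7, 3, 17)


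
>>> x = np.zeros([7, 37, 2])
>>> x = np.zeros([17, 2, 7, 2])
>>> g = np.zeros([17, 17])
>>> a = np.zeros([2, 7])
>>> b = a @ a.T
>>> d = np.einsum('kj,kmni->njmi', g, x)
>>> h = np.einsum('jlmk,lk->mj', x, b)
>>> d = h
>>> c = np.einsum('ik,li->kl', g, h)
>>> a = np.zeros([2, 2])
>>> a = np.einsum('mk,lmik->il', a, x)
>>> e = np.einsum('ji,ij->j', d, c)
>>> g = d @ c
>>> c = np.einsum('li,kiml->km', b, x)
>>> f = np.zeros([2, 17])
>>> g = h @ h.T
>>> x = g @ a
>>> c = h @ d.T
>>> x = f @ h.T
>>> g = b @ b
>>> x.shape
(2, 7)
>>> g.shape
(2, 2)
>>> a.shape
(7, 17)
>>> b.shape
(2, 2)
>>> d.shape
(7, 17)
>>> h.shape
(7, 17)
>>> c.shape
(7, 7)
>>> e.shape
(7,)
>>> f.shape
(2, 17)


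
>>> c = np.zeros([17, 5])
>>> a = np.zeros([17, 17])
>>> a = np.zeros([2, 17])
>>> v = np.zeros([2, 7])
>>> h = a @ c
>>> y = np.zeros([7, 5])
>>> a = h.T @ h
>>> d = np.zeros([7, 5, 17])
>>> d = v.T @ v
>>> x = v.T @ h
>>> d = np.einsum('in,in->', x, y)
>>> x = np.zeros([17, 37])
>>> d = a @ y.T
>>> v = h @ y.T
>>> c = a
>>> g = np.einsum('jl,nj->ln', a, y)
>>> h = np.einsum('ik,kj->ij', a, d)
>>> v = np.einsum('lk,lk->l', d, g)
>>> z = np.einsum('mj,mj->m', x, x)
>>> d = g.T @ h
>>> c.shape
(5, 5)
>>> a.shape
(5, 5)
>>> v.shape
(5,)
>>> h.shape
(5, 7)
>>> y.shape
(7, 5)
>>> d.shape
(7, 7)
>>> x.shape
(17, 37)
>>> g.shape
(5, 7)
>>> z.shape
(17,)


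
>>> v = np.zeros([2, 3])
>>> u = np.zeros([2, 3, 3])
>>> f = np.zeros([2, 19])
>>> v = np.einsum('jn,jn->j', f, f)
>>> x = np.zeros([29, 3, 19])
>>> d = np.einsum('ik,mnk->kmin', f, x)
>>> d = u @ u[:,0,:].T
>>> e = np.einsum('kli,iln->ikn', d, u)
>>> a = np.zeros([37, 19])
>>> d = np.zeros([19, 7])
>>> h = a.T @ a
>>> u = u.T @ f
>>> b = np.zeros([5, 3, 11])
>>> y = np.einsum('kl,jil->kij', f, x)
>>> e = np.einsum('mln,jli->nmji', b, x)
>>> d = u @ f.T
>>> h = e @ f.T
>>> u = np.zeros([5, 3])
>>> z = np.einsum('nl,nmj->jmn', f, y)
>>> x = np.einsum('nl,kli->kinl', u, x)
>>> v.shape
(2,)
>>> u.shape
(5, 3)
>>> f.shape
(2, 19)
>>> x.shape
(29, 19, 5, 3)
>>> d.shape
(3, 3, 2)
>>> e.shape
(11, 5, 29, 19)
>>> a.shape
(37, 19)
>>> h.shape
(11, 5, 29, 2)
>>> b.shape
(5, 3, 11)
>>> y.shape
(2, 3, 29)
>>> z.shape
(29, 3, 2)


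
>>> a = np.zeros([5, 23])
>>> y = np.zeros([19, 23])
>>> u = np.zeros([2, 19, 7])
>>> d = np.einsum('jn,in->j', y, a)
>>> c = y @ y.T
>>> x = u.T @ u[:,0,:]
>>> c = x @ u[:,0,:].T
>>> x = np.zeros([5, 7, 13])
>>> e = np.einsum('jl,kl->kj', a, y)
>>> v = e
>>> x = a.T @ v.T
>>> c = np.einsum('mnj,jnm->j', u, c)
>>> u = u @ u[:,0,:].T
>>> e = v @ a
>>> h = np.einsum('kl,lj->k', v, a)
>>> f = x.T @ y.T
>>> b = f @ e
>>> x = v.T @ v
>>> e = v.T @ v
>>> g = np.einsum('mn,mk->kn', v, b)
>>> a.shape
(5, 23)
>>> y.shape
(19, 23)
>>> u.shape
(2, 19, 2)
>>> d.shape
(19,)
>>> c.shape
(7,)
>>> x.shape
(5, 5)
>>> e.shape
(5, 5)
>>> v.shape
(19, 5)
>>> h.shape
(19,)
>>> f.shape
(19, 19)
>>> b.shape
(19, 23)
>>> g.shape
(23, 5)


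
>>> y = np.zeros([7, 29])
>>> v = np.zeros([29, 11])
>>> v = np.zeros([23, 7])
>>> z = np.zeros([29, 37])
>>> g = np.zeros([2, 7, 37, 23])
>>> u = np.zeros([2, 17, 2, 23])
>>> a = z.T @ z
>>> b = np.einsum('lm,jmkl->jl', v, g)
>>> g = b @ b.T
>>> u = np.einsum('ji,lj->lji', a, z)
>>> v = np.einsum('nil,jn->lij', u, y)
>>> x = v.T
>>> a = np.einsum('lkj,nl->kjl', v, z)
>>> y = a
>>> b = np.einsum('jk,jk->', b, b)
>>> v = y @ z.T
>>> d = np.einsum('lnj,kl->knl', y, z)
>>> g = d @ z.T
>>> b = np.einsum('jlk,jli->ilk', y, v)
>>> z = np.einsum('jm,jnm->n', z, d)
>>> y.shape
(37, 7, 37)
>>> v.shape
(37, 7, 29)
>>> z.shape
(7,)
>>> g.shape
(29, 7, 29)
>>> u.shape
(29, 37, 37)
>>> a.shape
(37, 7, 37)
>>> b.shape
(29, 7, 37)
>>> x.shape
(7, 37, 37)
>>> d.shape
(29, 7, 37)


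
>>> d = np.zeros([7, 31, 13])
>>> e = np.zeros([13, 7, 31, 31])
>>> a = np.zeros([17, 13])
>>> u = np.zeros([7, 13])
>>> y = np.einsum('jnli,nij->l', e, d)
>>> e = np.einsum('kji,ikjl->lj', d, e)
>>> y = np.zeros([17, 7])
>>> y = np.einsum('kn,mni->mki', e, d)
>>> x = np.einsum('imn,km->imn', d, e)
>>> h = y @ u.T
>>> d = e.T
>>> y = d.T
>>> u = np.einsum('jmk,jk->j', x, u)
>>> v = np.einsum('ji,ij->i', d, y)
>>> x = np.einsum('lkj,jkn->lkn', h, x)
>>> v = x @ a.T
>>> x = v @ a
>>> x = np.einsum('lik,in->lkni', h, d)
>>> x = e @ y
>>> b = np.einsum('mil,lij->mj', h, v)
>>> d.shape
(31, 31)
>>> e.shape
(31, 31)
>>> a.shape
(17, 13)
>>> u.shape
(7,)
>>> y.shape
(31, 31)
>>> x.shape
(31, 31)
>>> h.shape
(7, 31, 7)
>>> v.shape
(7, 31, 17)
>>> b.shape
(7, 17)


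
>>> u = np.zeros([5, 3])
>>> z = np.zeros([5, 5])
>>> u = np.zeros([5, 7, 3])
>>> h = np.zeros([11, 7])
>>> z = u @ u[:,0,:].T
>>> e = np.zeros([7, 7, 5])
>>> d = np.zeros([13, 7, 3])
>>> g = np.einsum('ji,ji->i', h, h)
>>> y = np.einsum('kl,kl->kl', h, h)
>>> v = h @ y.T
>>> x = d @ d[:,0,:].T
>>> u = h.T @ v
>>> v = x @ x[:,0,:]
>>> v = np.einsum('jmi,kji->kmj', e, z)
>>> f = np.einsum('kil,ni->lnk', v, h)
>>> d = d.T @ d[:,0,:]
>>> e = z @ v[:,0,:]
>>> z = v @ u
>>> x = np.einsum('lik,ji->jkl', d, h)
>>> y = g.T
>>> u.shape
(7, 11)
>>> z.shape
(5, 7, 11)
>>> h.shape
(11, 7)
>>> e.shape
(5, 7, 7)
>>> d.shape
(3, 7, 3)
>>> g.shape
(7,)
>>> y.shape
(7,)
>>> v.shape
(5, 7, 7)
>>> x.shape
(11, 3, 3)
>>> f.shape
(7, 11, 5)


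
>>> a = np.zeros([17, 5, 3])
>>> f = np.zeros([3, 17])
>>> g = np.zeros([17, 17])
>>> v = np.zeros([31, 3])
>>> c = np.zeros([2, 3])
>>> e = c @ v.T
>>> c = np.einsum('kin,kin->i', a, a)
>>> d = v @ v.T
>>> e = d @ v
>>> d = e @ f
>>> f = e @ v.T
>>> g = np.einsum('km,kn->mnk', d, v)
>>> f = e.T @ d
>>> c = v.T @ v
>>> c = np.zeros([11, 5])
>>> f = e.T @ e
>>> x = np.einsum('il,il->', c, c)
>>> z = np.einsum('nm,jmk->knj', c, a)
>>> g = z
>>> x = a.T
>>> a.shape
(17, 5, 3)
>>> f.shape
(3, 3)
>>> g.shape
(3, 11, 17)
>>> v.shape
(31, 3)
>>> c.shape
(11, 5)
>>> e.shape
(31, 3)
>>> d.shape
(31, 17)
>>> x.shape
(3, 5, 17)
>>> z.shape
(3, 11, 17)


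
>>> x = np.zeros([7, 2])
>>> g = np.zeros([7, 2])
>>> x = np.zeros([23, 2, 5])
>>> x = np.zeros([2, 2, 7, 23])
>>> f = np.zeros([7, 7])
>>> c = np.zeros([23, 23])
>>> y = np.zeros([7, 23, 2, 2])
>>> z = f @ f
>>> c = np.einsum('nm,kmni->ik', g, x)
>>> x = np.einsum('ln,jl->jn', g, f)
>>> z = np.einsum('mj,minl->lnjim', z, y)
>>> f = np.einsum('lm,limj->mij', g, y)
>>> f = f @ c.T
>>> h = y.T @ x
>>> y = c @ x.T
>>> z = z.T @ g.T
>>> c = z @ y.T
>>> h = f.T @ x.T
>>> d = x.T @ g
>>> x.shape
(7, 2)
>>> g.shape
(7, 2)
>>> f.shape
(2, 23, 23)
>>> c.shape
(7, 23, 7, 2, 23)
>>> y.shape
(23, 7)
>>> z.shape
(7, 23, 7, 2, 7)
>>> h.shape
(23, 23, 7)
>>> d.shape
(2, 2)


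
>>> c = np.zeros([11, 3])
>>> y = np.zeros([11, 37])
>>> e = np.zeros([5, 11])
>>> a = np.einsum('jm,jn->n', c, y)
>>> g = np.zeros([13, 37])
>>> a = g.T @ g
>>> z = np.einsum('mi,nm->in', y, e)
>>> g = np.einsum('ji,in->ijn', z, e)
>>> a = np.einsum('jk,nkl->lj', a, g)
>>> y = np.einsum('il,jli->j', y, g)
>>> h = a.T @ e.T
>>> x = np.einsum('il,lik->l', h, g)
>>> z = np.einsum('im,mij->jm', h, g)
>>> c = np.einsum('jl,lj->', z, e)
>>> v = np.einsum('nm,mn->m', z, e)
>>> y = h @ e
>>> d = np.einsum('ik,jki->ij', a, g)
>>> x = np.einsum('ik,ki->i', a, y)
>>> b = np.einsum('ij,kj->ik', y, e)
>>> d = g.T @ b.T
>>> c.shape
()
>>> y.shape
(37, 11)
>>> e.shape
(5, 11)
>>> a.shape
(11, 37)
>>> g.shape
(5, 37, 11)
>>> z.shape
(11, 5)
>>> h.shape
(37, 5)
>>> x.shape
(11,)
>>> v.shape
(5,)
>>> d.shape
(11, 37, 37)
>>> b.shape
(37, 5)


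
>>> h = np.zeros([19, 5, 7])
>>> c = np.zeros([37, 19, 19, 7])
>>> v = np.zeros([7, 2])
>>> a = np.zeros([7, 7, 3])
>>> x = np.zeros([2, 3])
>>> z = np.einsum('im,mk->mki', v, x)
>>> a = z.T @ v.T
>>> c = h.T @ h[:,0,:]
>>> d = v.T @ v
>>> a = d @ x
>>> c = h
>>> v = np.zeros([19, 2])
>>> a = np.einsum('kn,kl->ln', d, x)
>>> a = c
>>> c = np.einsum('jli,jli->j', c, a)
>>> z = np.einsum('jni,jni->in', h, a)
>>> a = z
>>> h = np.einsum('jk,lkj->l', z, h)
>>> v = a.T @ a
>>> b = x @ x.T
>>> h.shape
(19,)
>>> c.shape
(19,)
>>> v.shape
(5, 5)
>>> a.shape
(7, 5)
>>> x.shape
(2, 3)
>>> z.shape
(7, 5)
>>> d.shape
(2, 2)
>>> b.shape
(2, 2)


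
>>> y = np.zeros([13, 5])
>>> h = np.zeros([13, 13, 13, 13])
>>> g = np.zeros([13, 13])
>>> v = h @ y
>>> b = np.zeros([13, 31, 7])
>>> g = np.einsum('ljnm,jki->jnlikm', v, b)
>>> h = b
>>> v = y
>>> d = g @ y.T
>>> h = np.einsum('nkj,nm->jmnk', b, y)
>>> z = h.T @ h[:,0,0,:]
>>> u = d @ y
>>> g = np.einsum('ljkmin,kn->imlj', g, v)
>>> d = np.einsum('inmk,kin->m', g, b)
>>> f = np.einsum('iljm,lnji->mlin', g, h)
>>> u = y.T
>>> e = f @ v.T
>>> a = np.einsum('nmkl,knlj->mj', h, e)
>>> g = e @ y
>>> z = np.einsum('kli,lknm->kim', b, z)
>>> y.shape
(13, 5)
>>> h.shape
(7, 5, 13, 31)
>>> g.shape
(13, 7, 31, 5)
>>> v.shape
(13, 5)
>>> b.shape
(13, 31, 7)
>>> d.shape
(13,)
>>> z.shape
(13, 7, 31)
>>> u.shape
(5, 13)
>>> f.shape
(13, 7, 31, 5)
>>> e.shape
(13, 7, 31, 13)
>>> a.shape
(5, 13)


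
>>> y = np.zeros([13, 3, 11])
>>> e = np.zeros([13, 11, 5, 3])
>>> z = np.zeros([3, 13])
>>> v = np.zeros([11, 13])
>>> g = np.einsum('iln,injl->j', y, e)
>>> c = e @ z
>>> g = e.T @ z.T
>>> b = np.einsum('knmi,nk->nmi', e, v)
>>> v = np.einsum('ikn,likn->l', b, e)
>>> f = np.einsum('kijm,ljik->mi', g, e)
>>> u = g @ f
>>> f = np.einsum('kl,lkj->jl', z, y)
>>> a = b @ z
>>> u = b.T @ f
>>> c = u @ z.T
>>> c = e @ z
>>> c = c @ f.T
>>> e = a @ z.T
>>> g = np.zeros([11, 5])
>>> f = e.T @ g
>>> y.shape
(13, 3, 11)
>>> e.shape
(11, 5, 3)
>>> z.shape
(3, 13)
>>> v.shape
(13,)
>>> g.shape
(11, 5)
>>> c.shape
(13, 11, 5, 11)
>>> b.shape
(11, 5, 3)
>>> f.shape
(3, 5, 5)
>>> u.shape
(3, 5, 13)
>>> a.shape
(11, 5, 13)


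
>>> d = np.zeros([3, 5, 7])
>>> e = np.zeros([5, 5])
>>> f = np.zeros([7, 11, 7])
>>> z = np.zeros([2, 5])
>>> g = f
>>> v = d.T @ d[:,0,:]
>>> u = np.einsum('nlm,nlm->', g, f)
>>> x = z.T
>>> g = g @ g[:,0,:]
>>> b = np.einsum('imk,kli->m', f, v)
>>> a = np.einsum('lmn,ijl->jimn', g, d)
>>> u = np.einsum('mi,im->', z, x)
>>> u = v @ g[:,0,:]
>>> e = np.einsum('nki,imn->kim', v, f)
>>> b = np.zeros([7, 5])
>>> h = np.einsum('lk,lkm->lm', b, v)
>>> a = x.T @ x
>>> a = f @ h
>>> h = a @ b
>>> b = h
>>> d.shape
(3, 5, 7)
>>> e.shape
(5, 7, 11)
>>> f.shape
(7, 11, 7)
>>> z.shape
(2, 5)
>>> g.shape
(7, 11, 7)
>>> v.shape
(7, 5, 7)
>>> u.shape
(7, 5, 7)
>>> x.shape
(5, 2)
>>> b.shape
(7, 11, 5)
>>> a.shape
(7, 11, 7)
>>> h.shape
(7, 11, 5)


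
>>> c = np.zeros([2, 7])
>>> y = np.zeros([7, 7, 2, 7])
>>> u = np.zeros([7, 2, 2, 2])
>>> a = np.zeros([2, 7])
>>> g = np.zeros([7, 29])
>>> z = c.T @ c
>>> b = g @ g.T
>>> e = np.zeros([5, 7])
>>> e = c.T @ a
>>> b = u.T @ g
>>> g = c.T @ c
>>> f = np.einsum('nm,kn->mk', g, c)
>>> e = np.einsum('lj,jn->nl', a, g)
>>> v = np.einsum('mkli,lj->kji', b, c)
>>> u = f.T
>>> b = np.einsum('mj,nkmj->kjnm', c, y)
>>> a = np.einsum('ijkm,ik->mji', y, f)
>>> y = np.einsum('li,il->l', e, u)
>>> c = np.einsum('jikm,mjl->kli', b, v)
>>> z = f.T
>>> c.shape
(7, 29, 7)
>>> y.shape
(7,)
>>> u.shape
(2, 7)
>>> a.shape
(7, 7, 7)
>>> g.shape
(7, 7)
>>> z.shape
(2, 7)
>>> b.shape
(7, 7, 7, 2)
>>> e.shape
(7, 2)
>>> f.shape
(7, 2)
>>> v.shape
(2, 7, 29)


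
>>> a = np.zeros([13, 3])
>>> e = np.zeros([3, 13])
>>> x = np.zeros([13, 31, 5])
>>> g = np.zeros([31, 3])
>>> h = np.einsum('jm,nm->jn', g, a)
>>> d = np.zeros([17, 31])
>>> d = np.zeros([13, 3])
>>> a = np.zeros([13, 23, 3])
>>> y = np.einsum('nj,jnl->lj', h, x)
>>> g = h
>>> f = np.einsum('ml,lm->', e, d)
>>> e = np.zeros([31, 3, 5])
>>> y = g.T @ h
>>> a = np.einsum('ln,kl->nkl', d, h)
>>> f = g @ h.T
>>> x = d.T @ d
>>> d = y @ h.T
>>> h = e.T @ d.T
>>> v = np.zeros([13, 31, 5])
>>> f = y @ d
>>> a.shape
(3, 31, 13)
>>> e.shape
(31, 3, 5)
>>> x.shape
(3, 3)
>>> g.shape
(31, 13)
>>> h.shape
(5, 3, 13)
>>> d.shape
(13, 31)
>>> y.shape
(13, 13)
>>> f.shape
(13, 31)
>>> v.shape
(13, 31, 5)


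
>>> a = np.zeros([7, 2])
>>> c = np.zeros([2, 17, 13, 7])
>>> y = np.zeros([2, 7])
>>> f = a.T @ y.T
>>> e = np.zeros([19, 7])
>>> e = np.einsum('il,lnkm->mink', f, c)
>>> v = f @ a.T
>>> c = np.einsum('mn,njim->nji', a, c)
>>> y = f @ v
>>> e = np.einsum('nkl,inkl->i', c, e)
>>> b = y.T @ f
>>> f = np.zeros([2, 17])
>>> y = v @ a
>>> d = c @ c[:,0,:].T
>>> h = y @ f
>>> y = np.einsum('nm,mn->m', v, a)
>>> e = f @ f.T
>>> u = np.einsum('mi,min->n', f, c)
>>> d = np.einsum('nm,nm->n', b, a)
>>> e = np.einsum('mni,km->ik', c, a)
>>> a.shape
(7, 2)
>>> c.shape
(2, 17, 13)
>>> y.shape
(7,)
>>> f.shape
(2, 17)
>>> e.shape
(13, 7)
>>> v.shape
(2, 7)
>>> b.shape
(7, 2)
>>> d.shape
(7,)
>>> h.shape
(2, 17)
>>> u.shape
(13,)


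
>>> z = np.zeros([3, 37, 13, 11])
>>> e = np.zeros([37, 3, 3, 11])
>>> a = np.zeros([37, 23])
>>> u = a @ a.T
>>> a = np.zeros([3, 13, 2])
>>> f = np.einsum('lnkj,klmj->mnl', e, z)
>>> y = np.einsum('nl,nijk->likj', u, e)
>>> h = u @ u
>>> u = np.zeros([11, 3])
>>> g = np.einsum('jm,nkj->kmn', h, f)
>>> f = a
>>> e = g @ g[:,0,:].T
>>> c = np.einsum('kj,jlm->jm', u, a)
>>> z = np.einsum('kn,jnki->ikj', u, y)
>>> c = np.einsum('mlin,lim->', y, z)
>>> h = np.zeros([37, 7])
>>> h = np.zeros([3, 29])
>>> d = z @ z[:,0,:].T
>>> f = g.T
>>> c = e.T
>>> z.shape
(3, 11, 37)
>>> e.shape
(3, 37, 3)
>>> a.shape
(3, 13, 2)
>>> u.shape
(11, 3)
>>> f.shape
(13, 37, 3)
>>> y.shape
(37, 3, 11, 3)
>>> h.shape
(3, 29)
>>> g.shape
(3, 37, 13)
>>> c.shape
(3, 37, 3)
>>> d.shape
(3, 11, 3)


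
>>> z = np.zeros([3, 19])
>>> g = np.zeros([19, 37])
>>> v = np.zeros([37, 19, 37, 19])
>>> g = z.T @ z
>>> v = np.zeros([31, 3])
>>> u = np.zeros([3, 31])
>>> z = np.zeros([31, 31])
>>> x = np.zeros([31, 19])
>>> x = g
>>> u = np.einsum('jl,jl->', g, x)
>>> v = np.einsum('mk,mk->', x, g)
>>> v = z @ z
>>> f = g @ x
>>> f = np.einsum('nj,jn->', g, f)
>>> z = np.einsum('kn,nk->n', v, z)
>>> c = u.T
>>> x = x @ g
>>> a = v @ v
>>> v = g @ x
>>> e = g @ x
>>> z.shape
(31,)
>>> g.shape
(19, 19)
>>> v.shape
(19, 19)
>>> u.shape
()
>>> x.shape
(19, 19)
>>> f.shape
()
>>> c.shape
()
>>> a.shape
(31, 31)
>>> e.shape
(19, 19)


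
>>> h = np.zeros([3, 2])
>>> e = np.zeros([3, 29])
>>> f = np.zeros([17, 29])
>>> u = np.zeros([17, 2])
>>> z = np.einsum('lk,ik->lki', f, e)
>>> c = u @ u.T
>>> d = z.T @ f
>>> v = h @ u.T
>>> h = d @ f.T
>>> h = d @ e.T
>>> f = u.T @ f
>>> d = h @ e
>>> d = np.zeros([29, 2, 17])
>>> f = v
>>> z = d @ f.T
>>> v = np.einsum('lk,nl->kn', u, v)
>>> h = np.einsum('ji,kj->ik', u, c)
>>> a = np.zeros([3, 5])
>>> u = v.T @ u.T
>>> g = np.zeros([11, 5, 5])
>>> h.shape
(2, 17)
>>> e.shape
(3, 29)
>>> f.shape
(3, 17)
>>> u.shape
(3, 17)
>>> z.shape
(29, 2, 3)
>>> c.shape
(17, 17)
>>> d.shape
(29, 2, 17)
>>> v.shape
(2, 3)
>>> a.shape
(3, 5)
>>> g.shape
(11, 5, 5)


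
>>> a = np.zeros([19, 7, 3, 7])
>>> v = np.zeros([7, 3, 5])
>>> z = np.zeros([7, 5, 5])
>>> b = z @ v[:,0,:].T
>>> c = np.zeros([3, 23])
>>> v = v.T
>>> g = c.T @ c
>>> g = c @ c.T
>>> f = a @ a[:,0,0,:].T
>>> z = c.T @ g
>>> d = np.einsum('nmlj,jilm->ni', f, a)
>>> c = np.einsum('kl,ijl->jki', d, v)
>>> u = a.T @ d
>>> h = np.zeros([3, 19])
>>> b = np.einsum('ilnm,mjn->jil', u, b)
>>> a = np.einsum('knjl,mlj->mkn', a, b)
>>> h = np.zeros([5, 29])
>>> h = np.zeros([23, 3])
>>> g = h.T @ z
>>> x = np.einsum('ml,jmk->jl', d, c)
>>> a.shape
(5, 19, 7)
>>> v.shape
(5, 3, 7)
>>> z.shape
(23, 3)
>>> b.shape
(5, 7, 3)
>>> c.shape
(3, 19, 5)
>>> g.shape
(3, 3)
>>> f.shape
(19, 7, 3, 19)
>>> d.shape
(19, 7)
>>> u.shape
(7, 3, 7, 7)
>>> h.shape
(23, 3)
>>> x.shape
(3, 7)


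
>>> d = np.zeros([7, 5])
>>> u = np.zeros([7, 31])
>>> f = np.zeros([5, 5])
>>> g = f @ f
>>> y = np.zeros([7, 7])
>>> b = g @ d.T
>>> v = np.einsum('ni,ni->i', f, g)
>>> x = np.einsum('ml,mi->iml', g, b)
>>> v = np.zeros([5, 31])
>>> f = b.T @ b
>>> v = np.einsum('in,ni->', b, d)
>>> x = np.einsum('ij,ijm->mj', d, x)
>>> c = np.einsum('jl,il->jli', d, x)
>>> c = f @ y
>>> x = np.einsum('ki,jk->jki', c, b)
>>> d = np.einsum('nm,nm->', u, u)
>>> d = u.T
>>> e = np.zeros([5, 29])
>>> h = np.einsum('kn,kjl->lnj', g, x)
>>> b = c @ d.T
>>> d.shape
(31, 7)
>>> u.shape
(7, 31)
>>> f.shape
(7, 7)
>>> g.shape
(5, 5)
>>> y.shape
(7, 7)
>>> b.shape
(7, 31)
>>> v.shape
()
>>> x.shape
(5, 7, 7)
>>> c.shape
(7, 7)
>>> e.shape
(5, 29)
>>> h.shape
(7, 5, 7)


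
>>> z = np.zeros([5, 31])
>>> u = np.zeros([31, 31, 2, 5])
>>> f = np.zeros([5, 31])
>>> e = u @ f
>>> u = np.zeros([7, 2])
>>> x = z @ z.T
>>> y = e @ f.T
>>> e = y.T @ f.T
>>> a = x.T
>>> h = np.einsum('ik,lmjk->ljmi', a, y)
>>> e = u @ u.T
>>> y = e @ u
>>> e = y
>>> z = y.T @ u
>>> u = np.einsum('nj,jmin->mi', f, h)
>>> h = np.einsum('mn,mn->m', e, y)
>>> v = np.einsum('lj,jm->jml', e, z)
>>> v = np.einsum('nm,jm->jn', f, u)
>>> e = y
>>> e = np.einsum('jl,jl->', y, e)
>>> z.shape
(2, 2)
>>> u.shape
(2, 31)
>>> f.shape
(5, 31)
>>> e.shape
()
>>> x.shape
(5, 5)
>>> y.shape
(7, 2)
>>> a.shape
(5, 5)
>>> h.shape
(7,)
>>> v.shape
(2, 5)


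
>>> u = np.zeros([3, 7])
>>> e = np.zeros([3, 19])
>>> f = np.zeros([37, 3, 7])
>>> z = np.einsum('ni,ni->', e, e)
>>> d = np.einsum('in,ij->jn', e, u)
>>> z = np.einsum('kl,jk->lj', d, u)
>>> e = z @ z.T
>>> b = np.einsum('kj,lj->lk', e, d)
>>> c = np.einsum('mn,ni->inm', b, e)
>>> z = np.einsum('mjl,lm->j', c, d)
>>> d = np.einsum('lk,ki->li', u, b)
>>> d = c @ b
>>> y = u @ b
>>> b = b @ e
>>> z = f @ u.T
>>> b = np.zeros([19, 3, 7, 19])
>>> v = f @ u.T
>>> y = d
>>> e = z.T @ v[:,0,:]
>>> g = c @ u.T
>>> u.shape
(3, 7)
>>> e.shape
(3, 3, 3)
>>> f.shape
(37, 3, 7)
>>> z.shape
(37, 3, 3)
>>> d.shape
(19, 19, 19)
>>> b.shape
(19, 3, 7, 19)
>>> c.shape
(19, 19, 7)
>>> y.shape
(19, 19, 19)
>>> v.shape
(37, 3, 3)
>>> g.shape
(19, 19, 3)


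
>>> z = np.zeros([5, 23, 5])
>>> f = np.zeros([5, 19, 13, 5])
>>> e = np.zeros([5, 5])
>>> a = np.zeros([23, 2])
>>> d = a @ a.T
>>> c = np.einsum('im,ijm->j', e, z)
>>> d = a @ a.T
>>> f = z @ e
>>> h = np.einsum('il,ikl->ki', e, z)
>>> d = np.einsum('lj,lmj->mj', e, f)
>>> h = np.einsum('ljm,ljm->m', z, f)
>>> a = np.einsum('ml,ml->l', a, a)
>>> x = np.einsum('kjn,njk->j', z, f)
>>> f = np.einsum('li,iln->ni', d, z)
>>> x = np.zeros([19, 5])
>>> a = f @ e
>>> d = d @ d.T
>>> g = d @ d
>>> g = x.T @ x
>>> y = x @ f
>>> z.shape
(5, 23, 5)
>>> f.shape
(5, 5)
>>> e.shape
(5, 5)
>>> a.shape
(5, 5)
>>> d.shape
(23, 23)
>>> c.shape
(23,)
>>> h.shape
(5,)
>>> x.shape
(19, 5)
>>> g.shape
(5, 5)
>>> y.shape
(19, 5)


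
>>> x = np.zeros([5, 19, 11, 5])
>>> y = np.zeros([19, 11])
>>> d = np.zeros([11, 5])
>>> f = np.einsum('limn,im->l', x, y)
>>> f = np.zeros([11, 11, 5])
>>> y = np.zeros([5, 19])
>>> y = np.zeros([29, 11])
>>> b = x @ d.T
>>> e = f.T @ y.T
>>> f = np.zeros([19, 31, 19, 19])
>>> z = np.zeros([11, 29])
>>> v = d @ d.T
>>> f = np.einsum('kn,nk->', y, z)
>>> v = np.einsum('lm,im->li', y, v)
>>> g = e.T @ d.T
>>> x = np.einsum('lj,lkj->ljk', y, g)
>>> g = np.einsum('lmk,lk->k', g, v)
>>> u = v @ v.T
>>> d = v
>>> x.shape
(29, 11, 11)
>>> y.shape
(29, 11)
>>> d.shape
(29, 11)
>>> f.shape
()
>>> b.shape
(5, 19, 11, 11)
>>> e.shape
(5, 11, 29)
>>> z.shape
(11, 29)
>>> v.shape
(29, 11)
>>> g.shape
(11,)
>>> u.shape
(29, 29)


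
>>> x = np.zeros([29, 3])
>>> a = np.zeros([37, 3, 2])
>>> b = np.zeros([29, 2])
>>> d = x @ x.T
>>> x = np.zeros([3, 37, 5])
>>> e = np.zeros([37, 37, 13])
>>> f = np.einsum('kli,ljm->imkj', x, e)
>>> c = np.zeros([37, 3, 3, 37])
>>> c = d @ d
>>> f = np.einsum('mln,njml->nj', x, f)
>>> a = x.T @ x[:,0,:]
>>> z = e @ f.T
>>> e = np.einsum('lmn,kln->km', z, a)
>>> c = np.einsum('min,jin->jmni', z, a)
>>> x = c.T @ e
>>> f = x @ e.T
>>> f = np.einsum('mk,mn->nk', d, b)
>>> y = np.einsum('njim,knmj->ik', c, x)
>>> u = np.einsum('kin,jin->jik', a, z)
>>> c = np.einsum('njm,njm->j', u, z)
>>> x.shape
(37, 5, 37, 37)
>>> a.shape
(5, 37, 5)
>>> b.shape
(29, 2)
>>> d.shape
(29, 29)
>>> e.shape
(5, 37)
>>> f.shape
(2, 29)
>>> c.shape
(37,)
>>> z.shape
(37, 37, 5)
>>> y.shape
(5, 37)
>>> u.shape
(37, 37, 5)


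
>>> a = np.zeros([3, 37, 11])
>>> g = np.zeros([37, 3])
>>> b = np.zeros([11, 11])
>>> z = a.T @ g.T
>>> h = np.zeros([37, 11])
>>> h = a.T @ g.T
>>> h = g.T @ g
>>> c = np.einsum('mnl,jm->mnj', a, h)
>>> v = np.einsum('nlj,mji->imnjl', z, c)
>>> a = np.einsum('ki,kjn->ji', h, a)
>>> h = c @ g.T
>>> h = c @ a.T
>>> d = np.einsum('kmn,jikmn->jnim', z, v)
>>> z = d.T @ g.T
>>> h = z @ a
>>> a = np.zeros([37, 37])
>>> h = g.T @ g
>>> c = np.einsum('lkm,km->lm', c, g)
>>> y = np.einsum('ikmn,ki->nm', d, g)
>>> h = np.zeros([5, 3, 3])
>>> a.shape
(37, 37)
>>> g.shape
(37, 3)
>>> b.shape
(11, 11)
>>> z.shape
(37, 3, 37, 37)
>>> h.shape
(5, 3, 3)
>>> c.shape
(3, 3)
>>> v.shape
(3, 3, 11, 37, 37)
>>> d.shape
(3, 37, 3, 37)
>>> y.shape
(37, 3)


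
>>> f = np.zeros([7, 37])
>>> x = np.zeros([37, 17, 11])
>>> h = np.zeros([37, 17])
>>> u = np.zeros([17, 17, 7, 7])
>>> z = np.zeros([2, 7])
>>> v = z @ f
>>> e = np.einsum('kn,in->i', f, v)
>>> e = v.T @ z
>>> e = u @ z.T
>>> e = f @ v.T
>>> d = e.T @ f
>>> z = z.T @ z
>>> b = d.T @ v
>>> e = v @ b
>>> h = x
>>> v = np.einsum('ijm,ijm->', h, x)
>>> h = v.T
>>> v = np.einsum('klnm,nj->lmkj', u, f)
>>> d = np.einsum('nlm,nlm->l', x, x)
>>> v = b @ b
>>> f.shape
(7, 37)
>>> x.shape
(37, 17, 11)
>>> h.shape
()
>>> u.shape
(17, 17, 7, 7)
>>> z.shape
(7, 7)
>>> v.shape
(37, 37)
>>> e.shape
(2, 37)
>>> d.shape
(17,)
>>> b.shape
(37, 37)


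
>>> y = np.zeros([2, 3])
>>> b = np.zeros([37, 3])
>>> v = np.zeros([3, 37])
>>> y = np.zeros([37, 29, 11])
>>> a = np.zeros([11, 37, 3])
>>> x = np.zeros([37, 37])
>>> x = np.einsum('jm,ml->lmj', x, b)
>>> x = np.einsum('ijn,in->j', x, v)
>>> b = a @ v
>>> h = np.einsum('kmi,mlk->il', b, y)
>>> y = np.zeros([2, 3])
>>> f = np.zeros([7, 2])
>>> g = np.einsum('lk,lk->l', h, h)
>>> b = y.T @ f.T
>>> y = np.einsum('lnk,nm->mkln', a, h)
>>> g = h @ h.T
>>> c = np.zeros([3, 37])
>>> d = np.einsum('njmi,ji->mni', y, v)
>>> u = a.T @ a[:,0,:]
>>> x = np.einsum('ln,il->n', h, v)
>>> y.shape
(29, 3, 11, 37)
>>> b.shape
(3, 7)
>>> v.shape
(3, 37)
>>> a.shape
(11, 37, 3)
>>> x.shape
(29,)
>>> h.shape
(37, 29)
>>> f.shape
(7, 2)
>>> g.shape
(37, 37)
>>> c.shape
(3, 37)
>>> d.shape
(11, 29, 37)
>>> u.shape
(3, 37, 3)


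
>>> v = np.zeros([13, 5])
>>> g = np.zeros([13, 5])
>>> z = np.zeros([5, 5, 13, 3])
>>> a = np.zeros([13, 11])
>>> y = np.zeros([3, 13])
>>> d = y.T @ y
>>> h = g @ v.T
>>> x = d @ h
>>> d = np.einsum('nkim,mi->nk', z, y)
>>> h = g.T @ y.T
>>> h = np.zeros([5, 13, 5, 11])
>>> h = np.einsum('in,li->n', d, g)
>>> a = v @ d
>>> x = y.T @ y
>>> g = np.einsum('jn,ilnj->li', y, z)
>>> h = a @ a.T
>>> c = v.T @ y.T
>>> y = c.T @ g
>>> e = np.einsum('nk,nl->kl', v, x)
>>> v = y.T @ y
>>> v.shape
(5, 5)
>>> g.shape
(5, 5)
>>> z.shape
(5, 5, 13, 3)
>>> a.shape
(13, 5)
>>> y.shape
(3, 5)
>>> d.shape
(5, 5)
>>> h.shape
(13, 13)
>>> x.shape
(13, 13)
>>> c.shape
(5, 3)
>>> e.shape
(5, 13)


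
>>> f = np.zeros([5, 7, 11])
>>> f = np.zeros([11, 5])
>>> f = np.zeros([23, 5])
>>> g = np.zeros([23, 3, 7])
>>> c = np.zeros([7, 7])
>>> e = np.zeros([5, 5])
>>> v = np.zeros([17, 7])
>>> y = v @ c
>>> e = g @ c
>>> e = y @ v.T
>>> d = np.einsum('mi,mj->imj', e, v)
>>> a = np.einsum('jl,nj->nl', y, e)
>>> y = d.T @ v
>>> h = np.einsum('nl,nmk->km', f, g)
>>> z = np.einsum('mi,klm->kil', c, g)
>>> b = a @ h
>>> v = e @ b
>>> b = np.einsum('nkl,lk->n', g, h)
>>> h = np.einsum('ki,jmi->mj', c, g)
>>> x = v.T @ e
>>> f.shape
(23, 5)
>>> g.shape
(23, 3, 7)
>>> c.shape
(7, 7)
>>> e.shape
(17, 17)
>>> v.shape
(17, 3)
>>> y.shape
(7, 17, 7)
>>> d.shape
(17, 17, 7)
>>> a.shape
(17, 7)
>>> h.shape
(3, 23)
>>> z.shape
(23, 7, 3)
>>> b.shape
(23,)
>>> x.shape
(3, 17)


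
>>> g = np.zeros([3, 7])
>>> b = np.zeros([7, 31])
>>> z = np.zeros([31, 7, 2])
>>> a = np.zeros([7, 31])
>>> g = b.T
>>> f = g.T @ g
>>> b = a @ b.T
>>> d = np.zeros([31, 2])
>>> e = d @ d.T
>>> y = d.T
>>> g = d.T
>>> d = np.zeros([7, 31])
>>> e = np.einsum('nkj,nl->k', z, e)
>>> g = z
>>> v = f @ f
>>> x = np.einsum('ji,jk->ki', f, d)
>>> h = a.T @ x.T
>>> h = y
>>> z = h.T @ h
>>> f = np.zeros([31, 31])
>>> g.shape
(31, 7, 2)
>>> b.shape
(7, 7)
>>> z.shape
(31, 31)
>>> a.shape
(7, 31)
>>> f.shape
(31, 31)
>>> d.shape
(7, 31)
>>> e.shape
(7,)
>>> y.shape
(2, 31)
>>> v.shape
(7, 7)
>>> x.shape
(31, 7)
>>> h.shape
(2, 31)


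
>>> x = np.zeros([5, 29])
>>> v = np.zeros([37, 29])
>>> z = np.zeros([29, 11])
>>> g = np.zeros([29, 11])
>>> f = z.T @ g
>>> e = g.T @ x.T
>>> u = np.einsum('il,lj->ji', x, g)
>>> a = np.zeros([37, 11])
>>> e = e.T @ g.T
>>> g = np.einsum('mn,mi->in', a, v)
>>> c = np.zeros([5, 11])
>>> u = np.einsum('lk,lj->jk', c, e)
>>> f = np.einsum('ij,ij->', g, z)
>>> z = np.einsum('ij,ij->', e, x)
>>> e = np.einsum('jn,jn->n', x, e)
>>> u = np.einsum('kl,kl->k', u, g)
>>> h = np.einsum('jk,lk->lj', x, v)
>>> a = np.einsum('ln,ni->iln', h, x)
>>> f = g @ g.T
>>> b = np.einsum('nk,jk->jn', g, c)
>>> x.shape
(5, 29)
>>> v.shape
(37, 29)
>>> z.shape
()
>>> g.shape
(29, 11)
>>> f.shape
(29, 29)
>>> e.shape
(29,)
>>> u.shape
(29,)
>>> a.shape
(29, 37, 5)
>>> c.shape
(5, 11)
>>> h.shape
(37, 5)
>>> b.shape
(5, 29)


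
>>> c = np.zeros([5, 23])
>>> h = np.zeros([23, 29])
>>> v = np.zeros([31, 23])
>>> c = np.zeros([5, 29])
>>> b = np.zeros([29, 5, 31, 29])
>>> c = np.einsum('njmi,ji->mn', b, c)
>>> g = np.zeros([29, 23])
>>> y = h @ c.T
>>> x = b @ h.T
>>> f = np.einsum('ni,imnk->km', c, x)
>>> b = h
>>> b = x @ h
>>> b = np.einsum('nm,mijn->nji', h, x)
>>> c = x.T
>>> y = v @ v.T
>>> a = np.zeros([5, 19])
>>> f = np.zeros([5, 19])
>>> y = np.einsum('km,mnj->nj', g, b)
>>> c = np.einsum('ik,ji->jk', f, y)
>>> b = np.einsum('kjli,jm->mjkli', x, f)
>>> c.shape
(31, 19)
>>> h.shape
(23, 29)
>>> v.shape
(31, 23)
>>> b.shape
(19, 5, 29, 31, 23)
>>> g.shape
(29, 23)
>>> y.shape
(31, 5)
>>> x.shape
(29, 5, 31, 23)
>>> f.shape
(5, 19)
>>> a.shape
(5, 19)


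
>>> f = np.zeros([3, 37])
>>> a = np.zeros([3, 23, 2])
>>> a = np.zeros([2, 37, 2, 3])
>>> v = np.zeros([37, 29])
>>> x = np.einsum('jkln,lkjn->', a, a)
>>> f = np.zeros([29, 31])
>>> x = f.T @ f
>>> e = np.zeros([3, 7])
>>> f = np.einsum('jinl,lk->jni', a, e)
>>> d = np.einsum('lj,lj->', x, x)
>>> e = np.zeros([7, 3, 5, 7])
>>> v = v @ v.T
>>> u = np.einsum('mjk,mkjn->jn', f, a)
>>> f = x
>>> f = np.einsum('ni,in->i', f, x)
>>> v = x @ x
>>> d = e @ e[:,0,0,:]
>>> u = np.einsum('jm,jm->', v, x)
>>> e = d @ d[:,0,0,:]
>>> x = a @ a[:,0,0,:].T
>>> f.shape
(31,)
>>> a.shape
(2, 37, 2, 3)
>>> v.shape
(31, 31)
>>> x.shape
(2, 37, 2, 2)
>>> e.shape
(7, 3, 5, 7)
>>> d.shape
(7, 3, 5, 7)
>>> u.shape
()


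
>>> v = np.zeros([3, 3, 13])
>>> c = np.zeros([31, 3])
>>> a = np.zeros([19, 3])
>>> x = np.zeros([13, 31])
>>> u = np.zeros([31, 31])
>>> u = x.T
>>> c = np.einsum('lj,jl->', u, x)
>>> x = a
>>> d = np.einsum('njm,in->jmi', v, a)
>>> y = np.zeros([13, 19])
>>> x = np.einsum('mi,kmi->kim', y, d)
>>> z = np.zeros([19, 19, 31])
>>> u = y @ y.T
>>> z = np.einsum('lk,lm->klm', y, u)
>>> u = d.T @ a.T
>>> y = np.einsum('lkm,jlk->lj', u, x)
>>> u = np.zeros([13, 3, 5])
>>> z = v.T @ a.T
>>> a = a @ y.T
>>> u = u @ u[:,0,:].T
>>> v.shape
(3, 3, 13)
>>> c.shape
()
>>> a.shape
(19, 19)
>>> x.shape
(3, 19, 13)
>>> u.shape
(13, 3, 13)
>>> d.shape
(3, 13, 19)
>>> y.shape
(19, 3)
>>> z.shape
(13, 3, 19)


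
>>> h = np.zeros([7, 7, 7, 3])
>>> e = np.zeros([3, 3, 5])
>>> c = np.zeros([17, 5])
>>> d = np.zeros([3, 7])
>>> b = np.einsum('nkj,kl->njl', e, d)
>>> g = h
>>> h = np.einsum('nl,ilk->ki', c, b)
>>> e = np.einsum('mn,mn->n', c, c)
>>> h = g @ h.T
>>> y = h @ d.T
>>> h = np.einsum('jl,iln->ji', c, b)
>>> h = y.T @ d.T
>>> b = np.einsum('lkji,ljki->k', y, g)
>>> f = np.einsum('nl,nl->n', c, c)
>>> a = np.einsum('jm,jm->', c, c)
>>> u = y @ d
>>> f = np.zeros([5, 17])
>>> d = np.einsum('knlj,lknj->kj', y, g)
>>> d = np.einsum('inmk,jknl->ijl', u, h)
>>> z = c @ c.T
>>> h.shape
(3, 7, 7, 3)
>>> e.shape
(5,)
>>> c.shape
(17, 5)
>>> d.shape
(7, 3, 3)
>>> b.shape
(7,)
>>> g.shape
(7, 7, 7, 3)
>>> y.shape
(7, 7, 7, 3)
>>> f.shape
(5, 17)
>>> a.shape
()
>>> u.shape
(7, 7, 7, 7)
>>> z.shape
(17, 17)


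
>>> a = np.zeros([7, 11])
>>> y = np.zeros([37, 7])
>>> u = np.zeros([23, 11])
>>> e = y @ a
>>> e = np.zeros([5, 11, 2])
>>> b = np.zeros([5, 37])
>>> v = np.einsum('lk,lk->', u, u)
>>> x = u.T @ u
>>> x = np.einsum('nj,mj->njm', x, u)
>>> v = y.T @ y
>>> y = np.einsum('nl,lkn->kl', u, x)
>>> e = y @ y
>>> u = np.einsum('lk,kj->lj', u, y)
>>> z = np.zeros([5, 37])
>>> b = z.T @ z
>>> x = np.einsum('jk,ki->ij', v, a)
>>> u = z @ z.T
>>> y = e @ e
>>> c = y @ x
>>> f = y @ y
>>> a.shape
(7, 11)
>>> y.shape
(11, 11)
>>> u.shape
(5, 5)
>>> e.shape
(11, 11)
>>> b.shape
(37, 37)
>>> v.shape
(7, 7)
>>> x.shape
(11, 7)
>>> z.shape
(5, 37)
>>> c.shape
(11, 7)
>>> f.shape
(11, 11)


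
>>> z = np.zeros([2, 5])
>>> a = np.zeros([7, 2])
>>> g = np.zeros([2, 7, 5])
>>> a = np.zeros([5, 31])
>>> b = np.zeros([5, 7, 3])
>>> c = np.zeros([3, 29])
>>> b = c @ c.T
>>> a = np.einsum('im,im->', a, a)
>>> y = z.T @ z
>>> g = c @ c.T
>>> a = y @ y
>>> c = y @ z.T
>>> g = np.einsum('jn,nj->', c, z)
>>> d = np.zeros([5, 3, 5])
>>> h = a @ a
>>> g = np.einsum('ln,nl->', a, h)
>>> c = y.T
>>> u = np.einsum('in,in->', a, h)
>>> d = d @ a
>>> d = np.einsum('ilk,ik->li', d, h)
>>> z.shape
(2, 5)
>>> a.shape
(5, 5)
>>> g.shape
()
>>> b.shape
(3, 3)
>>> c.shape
(5, 5)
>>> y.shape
(5, 5)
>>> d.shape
(3, 5)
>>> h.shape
(5, 5)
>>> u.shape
()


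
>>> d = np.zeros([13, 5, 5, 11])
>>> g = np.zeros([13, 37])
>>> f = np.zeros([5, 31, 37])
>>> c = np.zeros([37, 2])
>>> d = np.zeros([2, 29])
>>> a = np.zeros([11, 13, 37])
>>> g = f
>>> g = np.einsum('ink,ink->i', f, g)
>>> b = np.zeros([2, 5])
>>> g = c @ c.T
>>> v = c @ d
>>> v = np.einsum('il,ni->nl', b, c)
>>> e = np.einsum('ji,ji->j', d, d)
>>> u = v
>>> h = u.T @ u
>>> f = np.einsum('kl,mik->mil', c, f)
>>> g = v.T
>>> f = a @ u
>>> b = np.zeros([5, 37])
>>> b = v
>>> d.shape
(2, 29)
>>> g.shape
(5, 37)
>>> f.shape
(11, 13, 5)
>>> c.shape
(37, 2)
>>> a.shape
(11, 13, 37)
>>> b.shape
(37, 5)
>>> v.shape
(37, 5)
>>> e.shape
(2,)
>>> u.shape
(37, 5)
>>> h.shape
(5, 5)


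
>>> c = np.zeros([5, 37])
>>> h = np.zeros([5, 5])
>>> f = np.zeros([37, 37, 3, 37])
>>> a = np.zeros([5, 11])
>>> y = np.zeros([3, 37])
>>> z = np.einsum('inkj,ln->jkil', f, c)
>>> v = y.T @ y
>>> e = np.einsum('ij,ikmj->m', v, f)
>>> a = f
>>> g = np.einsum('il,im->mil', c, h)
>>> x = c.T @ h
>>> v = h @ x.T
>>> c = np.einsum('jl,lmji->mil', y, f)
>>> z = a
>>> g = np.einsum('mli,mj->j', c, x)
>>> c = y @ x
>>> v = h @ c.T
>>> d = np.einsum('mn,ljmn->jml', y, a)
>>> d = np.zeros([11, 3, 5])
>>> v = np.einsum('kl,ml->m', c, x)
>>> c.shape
(3, 5)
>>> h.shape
(5, 5)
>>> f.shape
(37, 37, 3, 37)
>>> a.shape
(37, 37, 3, 37)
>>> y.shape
(3, 37)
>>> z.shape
(37, 37, 3, 37)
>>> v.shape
(37,)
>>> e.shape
(3,)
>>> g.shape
(5,)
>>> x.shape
(37, 5)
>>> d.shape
(11, 3, 5)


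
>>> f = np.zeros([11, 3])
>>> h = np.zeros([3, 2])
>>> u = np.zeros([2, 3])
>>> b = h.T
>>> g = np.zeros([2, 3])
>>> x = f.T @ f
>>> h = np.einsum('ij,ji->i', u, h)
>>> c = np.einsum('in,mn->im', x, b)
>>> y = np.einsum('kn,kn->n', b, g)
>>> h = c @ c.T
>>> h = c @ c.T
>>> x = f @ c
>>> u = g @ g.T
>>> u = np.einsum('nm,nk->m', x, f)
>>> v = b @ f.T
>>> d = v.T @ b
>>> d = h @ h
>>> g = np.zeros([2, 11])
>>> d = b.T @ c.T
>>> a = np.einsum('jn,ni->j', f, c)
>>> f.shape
(11, 3)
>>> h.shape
(3, 3)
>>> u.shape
(2,)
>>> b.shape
(2, 3)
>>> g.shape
(2, 11)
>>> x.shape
(11, 2)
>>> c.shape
(3, 2)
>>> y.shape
(3,)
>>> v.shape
(2, 11)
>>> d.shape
(3, 3)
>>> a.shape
(11,)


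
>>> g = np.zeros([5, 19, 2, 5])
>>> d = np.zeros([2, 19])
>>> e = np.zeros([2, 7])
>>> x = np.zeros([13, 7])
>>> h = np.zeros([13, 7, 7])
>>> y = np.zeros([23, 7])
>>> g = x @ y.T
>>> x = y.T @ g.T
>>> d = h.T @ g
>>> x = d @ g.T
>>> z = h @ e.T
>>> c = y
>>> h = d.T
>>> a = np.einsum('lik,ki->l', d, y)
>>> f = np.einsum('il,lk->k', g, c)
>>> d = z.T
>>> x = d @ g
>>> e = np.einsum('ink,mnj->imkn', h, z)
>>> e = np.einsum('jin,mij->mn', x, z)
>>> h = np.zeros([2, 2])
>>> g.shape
(13, 23)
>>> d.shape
(2, 7, 13)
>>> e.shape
(13, 23)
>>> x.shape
(2, 7, 23)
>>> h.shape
(2, 2)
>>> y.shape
(23, 7)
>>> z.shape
(13, 7, 2)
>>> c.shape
(23, 7)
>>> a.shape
(7,)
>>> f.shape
(7,)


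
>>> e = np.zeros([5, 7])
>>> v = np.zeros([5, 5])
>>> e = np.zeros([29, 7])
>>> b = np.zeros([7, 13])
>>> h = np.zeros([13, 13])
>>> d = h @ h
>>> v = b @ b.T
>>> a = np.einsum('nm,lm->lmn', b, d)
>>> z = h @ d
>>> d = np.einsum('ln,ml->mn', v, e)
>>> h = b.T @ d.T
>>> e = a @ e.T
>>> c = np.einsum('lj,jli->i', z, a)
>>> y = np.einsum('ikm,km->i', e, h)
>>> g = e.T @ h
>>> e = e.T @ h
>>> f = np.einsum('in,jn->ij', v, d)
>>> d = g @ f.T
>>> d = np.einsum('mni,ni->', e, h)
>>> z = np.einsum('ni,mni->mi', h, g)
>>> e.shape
(29, 13, 29)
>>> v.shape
(7, 7)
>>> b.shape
(7, 13)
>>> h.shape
(13, 29)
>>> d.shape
()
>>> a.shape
(13, 13, 7)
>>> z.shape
(29, 29)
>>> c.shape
(7,)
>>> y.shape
(13,)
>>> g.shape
(29, 13, 29)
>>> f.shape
(7, 29)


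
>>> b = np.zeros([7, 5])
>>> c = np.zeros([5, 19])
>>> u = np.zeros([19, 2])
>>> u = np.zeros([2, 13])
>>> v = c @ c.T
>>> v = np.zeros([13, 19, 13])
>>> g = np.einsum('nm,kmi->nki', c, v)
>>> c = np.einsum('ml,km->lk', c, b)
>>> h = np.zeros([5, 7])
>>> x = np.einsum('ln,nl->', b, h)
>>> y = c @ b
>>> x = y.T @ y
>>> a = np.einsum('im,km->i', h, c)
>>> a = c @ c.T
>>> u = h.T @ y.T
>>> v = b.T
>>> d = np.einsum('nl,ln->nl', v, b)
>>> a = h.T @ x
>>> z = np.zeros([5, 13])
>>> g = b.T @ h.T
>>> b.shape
(7, 5)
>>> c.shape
(19, 7)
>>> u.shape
(7, 19)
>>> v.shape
(5, 7)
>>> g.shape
(5, 5)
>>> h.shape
(5, 7)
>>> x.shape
(5, 5)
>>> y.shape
(19, 5)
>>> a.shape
(7, 5)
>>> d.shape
(5, 7)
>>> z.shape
(5, 13)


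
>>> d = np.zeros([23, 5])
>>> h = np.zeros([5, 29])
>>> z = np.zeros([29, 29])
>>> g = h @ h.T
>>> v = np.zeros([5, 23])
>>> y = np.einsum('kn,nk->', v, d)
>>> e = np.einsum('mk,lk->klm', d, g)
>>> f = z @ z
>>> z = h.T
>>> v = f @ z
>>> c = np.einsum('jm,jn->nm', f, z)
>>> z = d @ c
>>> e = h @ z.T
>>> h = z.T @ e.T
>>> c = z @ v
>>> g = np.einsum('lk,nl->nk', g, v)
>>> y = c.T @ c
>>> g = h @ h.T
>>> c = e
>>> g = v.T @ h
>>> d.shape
(23, 5)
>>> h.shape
(29, 5)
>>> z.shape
(23, 29)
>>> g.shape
(5, 5)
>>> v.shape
(29, 5)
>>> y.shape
(5, 5)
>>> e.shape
(5, 23)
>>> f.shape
(29, 29)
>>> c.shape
(5, 23)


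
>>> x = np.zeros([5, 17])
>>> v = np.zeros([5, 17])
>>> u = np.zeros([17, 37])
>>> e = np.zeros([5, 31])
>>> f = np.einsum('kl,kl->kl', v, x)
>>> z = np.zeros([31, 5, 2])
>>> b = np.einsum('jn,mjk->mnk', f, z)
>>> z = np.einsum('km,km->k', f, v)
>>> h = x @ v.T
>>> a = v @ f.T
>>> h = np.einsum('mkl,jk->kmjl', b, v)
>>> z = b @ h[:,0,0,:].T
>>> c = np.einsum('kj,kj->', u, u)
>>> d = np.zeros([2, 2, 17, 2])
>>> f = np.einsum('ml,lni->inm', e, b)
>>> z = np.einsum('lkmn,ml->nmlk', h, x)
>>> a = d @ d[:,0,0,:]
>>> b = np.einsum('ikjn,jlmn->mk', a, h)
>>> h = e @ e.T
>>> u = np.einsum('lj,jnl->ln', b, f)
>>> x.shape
(5, 17)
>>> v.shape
(5, 17)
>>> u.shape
(5, 17)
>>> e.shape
(5, 31)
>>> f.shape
(2, 17, 5)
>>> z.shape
(2, 5, 17, 31)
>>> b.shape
(5, 2)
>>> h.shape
(5, 5)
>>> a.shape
(2, 2, 17, 2)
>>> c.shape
()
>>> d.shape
(2, 2, 17, 2)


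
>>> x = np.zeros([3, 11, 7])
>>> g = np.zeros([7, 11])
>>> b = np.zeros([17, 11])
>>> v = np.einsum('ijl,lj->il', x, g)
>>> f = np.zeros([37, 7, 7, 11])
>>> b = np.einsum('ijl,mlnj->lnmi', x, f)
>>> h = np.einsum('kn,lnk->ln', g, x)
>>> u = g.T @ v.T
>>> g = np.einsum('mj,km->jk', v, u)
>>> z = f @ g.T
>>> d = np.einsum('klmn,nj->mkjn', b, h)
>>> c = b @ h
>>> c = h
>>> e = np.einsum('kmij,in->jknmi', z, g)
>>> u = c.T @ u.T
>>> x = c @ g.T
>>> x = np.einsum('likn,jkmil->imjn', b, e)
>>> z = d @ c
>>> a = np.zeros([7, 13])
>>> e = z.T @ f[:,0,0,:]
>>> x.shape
(7, 11, 7, 3)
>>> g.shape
(7, 11)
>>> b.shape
(7, 7, 37, 3)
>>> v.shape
(3, 7)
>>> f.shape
(37, 7, 7, 11)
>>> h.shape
(3, 11)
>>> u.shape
(11, 11)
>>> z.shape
(37, 7, 11, 11)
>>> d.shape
(37, 7, 11, 3)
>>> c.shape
(3, 11)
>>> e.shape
(11, 11, 7, 11)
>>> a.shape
(7, 13)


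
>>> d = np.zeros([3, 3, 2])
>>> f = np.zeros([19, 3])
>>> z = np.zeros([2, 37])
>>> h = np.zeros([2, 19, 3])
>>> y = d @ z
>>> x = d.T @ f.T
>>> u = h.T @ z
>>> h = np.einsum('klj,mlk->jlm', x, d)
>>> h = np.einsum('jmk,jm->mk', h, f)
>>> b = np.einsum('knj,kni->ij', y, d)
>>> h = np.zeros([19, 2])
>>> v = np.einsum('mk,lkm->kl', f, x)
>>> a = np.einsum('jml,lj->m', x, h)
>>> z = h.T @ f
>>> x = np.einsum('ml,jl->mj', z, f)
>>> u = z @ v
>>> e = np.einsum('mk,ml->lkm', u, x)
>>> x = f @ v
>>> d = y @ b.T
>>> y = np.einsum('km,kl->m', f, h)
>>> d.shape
(3, 3, 2)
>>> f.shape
(19, 3)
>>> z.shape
(2, 3)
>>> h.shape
(19, 2)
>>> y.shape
(3,)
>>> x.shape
(19, 2)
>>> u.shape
(2, 2)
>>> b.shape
(2, 37)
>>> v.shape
(3, 2)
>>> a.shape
(3,)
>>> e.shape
(19, 2, 2)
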